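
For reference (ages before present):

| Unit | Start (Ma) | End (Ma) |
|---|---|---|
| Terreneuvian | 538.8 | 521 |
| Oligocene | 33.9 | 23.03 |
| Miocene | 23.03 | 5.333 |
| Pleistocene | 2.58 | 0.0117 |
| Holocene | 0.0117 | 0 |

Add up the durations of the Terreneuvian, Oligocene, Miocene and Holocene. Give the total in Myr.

Duration is start − end for each: (538.8 − 521) + (33.9 − 23.03) + (23.03 − 5.333) + (0.0117 − 0).
That is 17.8 + 10.87 + 17.697 + 0.0117, which totals 46.3787 million years.

46.3787 million years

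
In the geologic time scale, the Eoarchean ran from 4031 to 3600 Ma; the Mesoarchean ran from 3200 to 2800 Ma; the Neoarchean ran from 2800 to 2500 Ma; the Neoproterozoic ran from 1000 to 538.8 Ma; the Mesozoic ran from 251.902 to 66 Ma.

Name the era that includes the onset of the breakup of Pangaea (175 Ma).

175 Ma lies between 251.902 and 66 Ma, so it falls in the Mesozoic.

Mesozoic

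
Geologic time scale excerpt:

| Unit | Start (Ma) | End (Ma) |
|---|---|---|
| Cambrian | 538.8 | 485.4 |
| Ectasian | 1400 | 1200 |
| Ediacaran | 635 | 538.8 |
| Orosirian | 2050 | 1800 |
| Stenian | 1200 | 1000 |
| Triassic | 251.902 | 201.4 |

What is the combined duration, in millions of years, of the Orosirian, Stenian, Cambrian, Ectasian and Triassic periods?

753.902 million years

Each duration: Orosirian = 250; Stenian = 200; Cambrian = 53.4; Ectasian = 200; Triassic = 50.502.
Sum: 250 + 200 + 53.4 + 200 + 50.502 = 753.902 Myr.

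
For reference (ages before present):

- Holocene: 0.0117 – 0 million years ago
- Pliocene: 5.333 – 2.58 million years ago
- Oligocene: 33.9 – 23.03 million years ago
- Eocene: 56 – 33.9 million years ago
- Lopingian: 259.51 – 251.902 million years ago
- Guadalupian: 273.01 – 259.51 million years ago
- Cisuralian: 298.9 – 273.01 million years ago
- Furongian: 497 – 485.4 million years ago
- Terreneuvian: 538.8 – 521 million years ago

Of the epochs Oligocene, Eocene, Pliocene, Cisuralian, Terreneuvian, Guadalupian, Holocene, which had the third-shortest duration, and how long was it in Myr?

Oligocene, 10.87 million years

Start − end for each: Oligocene 33.9 − 23.03 = 10.87; Eocene 56 − 33.9 = 22.1; Pliocene 5.333 − 2.58 = 2.753; Cisuralian 298.9 − 273.01 = 25.89; Terreneuvian 538.8 − 521 = 17.8; Guadalupian 273.01 − 259.51 = 13.5; Holocene 0.0117 − 0 = 0.0117.
Ranking these from shortest: Holocene < Pliocene < Oligocene < Guadalupian < Terreneuvian < Eocene < Cisuralian.
Position 3 in that ranking is Oligocene, which lasted 10.87 Myr.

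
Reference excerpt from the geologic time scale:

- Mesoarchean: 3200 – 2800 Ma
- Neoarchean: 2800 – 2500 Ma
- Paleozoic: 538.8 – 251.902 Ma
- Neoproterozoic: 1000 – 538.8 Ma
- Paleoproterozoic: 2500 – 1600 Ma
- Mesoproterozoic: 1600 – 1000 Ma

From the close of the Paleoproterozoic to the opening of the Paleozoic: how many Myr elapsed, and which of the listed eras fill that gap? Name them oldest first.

1061.2 million years; Mesoproterozoic, Neoproterozoic

The Paleoproterozoic closes at 1600 Ma and the Paleozoic opens at 538.8 Ma, so the interval is 1600 − 538.8 = 1061.2 Myr.
An era fits inside if it starts at or after 1600 Ma and ends at or before 538.8 Ma; oldest first that gives Mesoproterozoic, Neoproterozoic.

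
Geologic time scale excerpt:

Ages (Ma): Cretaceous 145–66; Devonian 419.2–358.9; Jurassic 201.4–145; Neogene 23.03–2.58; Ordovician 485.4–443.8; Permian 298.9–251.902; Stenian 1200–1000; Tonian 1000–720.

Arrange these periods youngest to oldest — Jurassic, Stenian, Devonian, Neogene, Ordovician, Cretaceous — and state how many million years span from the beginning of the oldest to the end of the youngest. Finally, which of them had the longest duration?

From the excerpt: Jurassic 201.4–145; Stenian 1200–1000; Devonian 419.2–358.9; Neogene 23.03–2.58; Ordovician 485.4–443.8; Cretaceous 145–66 (Ma).
Larger Ma is earlier, so the oldest is Stenian and the youngest is Neogene; youngest to oldest: Neogene, Cretaceous, Jurassic, Devonian, Ordovician, Stenian.
Oldest start 1200 minus youngest end 2.58 gives 1197.42 Myr overall.
Individual lengths (start − end): Devonian 60.3; Stenian 200; Cretaceous 79; Neogene 20.45; Jurassic 56.4; Ordovician 41.6. The largest is Stenian at 200 Myr.

Neogene → Cretaceous → Jurassic → Devonian → Ordovician → Stenian; total span 1197.42 Myr; longest is Stenian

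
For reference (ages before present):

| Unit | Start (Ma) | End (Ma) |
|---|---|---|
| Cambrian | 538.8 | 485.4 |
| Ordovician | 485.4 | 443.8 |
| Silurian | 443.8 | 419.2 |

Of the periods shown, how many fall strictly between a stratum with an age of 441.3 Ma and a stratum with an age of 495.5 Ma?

The older date is 495.5 Ma and the younger is 441.3 Ma.
Periods with start < 495.5 and end > 441.3 Ma: Ordovician (485.4–443.8).
That is 1 complete period.

1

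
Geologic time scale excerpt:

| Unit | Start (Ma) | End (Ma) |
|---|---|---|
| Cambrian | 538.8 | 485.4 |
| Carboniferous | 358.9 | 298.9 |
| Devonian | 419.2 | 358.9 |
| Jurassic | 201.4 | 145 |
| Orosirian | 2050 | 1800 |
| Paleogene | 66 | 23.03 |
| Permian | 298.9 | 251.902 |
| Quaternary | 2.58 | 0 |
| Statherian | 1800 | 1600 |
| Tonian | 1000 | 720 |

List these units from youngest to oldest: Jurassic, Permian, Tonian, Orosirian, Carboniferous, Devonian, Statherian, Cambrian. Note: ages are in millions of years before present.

The oldest of these is Orosirian (starts 2050 Ma) and the youngest is Jurassic (ends 145 Ma).
In between, by decreasing start age: Statherian (1800), Tonian (1000), Cambrian (538.8), Devonian (419.2), Carboniferous (358.9), Permian (298.9).
Listing youngest first means reversing that sequence.

Jurassic, Permian, Carboniferous, Devonian, Cambrian, Tonian, Statherian, Orosirian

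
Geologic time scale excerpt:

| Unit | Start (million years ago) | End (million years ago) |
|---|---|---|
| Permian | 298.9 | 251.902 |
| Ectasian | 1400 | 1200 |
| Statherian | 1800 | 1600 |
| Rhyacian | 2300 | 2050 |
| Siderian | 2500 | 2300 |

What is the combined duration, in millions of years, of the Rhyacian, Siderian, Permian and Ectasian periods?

696.998 million years

Duration is start − end for each: (2300 − 2050) + (2500 − 2300) + (298.9 − 251.902) + (1400 − 1200).
That is 250 + 200 + 46.998 + 200, which totals 696.998 million years.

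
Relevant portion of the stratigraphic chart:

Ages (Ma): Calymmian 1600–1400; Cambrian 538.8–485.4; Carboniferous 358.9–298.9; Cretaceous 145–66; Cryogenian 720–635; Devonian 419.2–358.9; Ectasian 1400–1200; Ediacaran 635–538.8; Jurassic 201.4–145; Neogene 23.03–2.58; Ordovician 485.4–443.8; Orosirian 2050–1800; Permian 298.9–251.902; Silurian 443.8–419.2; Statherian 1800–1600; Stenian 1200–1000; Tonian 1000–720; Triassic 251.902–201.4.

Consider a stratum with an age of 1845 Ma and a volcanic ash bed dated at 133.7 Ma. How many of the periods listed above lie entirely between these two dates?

15

1845 Ma sits inside the Orosirian (2050–1800) and 133.7 Ma inside the Cretaceous (145–66); neither of those is wholly between the two dates.
The listed periods lying completely between them are Statherian, Calymmian, Ectasian, Stenian, Tonian, Cryogenian, Ediacaran, Cambrian, Ordovician, Silurian, Devonian, Carboniferous, Permian, Triassic, Jurassic — 15 in all.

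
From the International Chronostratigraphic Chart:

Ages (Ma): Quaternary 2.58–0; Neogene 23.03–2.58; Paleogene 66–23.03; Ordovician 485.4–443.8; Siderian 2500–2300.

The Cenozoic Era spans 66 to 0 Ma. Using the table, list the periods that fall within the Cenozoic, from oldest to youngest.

Periods with both bounds inside 66–0 Ma: Paleogene (66–23.03), Neogene (23.03–2.58), Quaternary (2.58–0).

Paleogene, Neogene, Quaternary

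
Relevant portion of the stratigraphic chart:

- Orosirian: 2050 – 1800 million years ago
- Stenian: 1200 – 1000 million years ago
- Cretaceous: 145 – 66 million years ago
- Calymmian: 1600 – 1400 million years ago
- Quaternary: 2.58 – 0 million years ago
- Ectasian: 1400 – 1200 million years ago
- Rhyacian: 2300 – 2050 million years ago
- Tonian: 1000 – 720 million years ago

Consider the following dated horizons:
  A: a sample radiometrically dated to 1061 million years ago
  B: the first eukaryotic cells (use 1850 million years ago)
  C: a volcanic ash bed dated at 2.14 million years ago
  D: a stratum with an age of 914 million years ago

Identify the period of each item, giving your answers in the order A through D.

A: 1061 Ma lies in 1200–1000 Ma, so Stenian.
B: 1850 Ma lies in 2050–1800 Ma, so Orosirian.
C: 2.14 Ma lies in 2.58–0 Ma, so Quaternary.
D: 914 Ma lies in 1000–720 Ma, so Tonian.

A — Stenian; B — Orosirian; C — Quaternary; D — Tonian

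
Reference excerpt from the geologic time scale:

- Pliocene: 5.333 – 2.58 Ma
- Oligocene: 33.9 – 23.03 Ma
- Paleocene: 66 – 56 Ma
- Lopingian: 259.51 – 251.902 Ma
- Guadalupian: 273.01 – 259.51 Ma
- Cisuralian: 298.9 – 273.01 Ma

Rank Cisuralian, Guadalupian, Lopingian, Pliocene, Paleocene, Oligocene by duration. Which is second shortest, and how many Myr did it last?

Start − end for each: Cisuralian 298.9 − 273.01 = 25.89; Guadalupian 273.01 − 259.51 = 13.5; Lopingian 259.51 − 251.902 = 7.608; Pliocene 5.333 − 2.58 = 2.753; Paleocene 66 − 56 = 10; Oligocene 33.9 − 23.03 = 10.87.
Ranking these from shortest: Pliocene < Lopingian < Paleocene < Oligocene < Guadalupian < Cisuralian.
Position 2 in that ranking is Lopingian, which lasted 7.608 Myr.

Lopingian, 7.608 million years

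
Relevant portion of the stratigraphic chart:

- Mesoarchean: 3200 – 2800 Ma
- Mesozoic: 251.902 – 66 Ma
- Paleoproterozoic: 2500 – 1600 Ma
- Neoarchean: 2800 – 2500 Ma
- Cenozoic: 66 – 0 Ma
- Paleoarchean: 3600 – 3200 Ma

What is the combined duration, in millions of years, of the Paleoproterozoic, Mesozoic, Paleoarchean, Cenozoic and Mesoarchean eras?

1951.902 million years

Duration is start − end for each: (2500 − 1600) + (251.902 − 66) + (3600 − 3200) + (66 − 0) + (3200 − 2800).
That is 900 + 185.902 + 400 + 66 + 400, which totals 1951.902 million years.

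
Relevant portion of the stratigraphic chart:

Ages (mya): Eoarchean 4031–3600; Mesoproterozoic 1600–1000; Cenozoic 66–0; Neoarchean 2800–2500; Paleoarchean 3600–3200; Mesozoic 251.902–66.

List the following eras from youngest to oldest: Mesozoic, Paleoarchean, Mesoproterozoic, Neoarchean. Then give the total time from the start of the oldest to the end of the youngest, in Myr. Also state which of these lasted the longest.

From the excerpt: Mesozoic 251.902–66; Paleoarchean 3600–3200; Mesoproterozoic 1600–1000; Neoarchean 2800–2500 (Ma).
Larger Ma is earlier, so the oldest is Paleoarchean and the youngest is Mesozoic; youngest to oldest: Mesozoic, Mesoproterozoic, Neoarchean, Paleoarchean.
Oldest start 3600 minus youngest end 66 gives 3534 Myr overall.
Individual lengths (start − end): Neoarchean 300; Mesozoic 185.902; Paleoarchean 400; Mesoproterozoic 600. The largest is Mesoproterozoic at 600 Myr.

Mesozoic, Mesoproterozoic, Neoarchean, Paleoarchean; total span 3534 Myr; longest is Mesoproterozoic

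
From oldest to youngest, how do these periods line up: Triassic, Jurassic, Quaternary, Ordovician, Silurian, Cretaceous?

Era membership (oldest first within each) — Paleozoic: Ordovician, Silurian; Mesozoic: Triassic, Jurassic, Cretaceous; Cenozoic: Quaternary. Paleozoic precedes Mesozoic, which precedes Cenozoic. Concatenating the groups in that era order gives oldest to youngest directly.

Ordovician, Silurian, Triassic, Jurassic, Cretaceous, Quaternary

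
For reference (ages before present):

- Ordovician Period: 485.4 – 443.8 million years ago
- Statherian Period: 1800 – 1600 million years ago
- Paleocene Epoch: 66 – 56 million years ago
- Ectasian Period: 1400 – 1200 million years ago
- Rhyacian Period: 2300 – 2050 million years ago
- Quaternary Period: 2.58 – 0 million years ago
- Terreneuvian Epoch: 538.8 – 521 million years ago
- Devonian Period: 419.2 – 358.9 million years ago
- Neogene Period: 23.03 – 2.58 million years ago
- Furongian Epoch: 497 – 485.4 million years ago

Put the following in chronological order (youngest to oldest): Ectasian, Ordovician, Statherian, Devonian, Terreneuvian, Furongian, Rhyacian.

The oldest of these is Rhyacian (starts 2300 Ma) and the youngest is Devonian (ends 358.9 Ma).
In between, by decreasing start age: Statherian (1800), Ectasian (1400), Terreneuvian (538.8), Furongian (497), Ordovician (485.4).
Listing youngest first means reversing that sequence.

Devonian, Ordovician, Furongian, Terreneuvian, Ectasian, Statherian, Rhyacian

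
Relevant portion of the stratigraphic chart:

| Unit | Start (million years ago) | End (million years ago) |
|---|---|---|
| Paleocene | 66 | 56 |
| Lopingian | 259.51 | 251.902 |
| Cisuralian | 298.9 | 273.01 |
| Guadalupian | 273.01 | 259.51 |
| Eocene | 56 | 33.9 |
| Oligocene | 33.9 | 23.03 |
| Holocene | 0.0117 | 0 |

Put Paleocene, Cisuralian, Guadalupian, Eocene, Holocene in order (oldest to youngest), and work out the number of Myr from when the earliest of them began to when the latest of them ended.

Start ages (Ma): Cisuralian 298.9, Guadalupian 273.01, Paleocene 66, Eocene 56, Holocene 0.0117.
Ordered oldest to youngest: Cisuralian, Guadalupian, Paleocene, Eocene, Holocene.
Span = 298.9 − 0 = 298.9 Myr.

Cisuralian → Guadalupian → Paleocene → Eocene → Holocene; total span 298.9 Myr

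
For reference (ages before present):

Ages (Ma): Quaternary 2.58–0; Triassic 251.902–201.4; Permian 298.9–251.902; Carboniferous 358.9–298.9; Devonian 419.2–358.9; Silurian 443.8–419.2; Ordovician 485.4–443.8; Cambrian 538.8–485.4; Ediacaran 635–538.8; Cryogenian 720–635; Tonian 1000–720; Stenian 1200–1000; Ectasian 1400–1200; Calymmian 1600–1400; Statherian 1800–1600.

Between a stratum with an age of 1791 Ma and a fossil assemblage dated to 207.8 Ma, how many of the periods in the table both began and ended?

12

The older date is 1791 Ma and the younger is 207.8 Ma.
Periods with start < 1791 and end > 207.8 Ma: Calymmian (1600–1400), Ectasian (1400–1200), Stenian (1200–1000), Tonian (1000–720), Cryogenian (720–635), Ediacaran (635–538.8), Cambrian (538.8–485.4), Ordovician (485.4–443.8), Silurian (443.8–419.2), Devonian (419.2–358.9), Carboniferous (358.9–298.9), Permian (298.9–251.902).
That is 12 complete periods.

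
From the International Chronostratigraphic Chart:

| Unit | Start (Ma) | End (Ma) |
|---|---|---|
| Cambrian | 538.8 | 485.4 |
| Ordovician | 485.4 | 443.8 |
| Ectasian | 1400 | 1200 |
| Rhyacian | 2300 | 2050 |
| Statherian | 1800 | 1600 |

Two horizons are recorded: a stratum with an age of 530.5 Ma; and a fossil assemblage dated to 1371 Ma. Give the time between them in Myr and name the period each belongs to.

Elapsed time: 1371 − 530.5 = 840.5 Myr.
530.5 Ma lies within 538.8–485.4 Ma: Cambrian.
1371 Ma lies within 1400–1200 Ma: Ectasian.

840.5 million years apart; the first in the Cambrian, the second in the Ectasian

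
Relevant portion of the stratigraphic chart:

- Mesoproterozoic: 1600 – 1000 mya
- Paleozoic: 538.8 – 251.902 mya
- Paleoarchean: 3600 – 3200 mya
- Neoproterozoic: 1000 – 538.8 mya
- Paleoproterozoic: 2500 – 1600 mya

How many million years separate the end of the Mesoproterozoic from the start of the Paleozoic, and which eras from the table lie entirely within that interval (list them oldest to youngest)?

461.2 million years; Neoproterozoic

End of Mesoproterozoic = 1000 Ma; start of Paleozoic = 538.8 Ma.
Gap = 1000 − 538.8 = 461.2 Myr.
Eras wholly inside 1000–538.8 Ma: Neoproterozoic (1000–538.8).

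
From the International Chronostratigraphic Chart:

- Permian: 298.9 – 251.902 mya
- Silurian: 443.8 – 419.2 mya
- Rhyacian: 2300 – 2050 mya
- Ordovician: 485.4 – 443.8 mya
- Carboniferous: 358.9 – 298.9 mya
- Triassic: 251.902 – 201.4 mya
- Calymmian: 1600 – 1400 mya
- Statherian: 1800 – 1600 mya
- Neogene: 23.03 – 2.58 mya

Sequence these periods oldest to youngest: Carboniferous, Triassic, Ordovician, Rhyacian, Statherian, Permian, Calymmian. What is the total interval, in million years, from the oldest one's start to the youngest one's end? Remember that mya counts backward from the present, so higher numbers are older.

Start ages (Ma): Rhyacian 2300, Statherian 1800, Calymmian 1600, Ordovician 485.4, Carboniferous 358.9, Permian 298.9, Triassic 251.902.
Ordered oldest to youngest: Rhyacian, Statherian, Calymmian, Ordovician, Carboniferous, Permian, Triassic.
Span = 2300 − 201.4 = 2098.6 Myr.

Rhyacian → Statherian → Calymmian → Ordovician → Carboniferous → Permian → Triassic; total span 2098.6 Myr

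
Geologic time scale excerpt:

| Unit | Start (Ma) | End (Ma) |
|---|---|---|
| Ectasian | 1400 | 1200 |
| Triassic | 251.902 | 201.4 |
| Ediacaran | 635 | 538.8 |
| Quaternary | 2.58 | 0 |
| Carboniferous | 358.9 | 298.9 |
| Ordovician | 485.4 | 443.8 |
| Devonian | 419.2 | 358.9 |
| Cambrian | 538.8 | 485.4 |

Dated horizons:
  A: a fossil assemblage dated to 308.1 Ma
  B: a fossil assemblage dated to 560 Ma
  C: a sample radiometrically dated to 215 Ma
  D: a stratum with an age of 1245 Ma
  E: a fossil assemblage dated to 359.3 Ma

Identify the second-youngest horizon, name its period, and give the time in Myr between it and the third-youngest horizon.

A, in the Carboniferous; 51.2 million years to E

Smaller Ma means younger, so youngest first: C 215 < A 308.1 < E 359.3 < B 560 < D 1245.
Counting 2 along gives A (308.1 Ma); the excerpt puts that inside the Carboniferous, 358.9–298.9 Ma.
Next in line is E (359.3 Ma), and 359.3 − 308.1 = 51.2 Myr.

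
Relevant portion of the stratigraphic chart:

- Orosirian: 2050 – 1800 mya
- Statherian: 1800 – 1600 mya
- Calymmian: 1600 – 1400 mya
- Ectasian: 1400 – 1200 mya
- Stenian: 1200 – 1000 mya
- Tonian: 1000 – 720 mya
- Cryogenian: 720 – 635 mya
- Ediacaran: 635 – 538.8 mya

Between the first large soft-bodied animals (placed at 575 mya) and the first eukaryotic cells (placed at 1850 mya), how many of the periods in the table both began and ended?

6

The older date is 1850 Ma and the younger is 575 Ma.
Periods with start < 1850 and end > 575 Ma: Statherian (1800–1600), Calymmian (1600–1400), Ectasian (1400–1200), Stenian (1200–1000), Tonian (1000–720), Cryogenian (720–635).
That is 6 complete periods.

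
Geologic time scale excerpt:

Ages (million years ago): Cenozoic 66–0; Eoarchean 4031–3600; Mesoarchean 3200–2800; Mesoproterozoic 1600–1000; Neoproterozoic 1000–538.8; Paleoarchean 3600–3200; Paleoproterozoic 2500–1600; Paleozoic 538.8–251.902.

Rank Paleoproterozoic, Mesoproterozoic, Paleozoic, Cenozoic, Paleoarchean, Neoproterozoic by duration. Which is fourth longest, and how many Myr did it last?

Paleoarchean, 400 million years

Start − end for each: Paleoproterozoic 2500 − 1600 = 900; Mesoproterozoic 1600 − 1000 = 600; Paleozoic 538.8 − 251.902 = 286.898; Cenozoic 66 − 0 = 66; Paleoarchean 3600 − 3200 = 400; Neoproterozoic 1000 − 538.8 = 461.2.
Ranking these from longest: Paleoproterozoic > Mesoproterozoic > Neoproterozoic > Paleoarchean > Paleozoic > Cenozoic.
Position 4 in that ranking is Paleoarchean, which lasted 400 Myr.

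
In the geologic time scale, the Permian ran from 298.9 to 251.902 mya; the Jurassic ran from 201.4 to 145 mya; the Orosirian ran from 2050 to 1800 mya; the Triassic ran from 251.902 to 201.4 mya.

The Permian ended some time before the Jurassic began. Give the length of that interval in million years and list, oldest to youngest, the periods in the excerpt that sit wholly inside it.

50.502 million years; Triassic

End of Permian = 251.902 Ma; start of Jurassic = 201.4 Ma.
Gap = 251.902 − 201.4 = 50.502 Myr.
Periods wholly inside 251.902–201.4 Ma: Triassic (251.902–201.4).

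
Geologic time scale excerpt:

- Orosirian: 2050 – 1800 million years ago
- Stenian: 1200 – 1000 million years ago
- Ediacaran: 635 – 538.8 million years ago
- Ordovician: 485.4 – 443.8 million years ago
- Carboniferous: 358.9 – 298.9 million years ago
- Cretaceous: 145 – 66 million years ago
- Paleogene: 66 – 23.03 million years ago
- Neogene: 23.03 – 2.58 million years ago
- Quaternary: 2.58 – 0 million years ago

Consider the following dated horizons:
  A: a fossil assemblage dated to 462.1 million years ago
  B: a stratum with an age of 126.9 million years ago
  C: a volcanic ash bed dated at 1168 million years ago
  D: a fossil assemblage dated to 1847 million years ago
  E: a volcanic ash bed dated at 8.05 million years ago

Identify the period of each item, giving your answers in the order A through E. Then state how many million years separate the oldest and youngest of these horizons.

A — Ordovician; B — Cretaceous; C — Stenian; D — Orosirian; E — Neogene; span 1838.95 million years

Match each age against the start–end ranges in the excerpt: A = 462.1 Ma → Ordovician (485.4–443.8); B = 126.9 Ma → Cretaceous (145–66); C = 1168 Ma → Stenian (1200–1000); D = 1847 Ma → Orosirian (2050–1800); E = 8.05 Ma → Neogene (23.03–2.58).
The largest age is 1847 Ma and the smallest is 8.05 Ma; their difference is 1838.95 Myr.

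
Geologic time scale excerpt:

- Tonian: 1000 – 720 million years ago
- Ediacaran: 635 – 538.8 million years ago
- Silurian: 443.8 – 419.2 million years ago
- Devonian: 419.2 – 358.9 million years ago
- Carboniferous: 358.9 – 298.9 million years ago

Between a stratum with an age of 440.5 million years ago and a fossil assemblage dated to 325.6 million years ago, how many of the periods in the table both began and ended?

1

440.5 Ma sits inside the Silurian (443.8–419.2) and 325.6 Ma inside the Carboniferous (358.9–298.9); neither of those is wholly between the two dates.
The listed periods lying completely between them are Devonian — 1 in all.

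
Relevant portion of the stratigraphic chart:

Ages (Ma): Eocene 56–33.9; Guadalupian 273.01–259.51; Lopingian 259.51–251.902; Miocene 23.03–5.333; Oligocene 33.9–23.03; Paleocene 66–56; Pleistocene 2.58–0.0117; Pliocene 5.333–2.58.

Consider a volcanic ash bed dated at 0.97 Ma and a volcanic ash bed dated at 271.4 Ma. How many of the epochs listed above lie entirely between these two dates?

6

The older date is 271.4 Ma and the younger is 0.97 Ma.
Epochs with start < 271.4 and end > 0.97 Ma: Lopingian (259.51–251.902), Paleocene (66–56), Eocene (56–33.9), Oligocene (33.9–23.03), Miocene (23.03–5.333), Pliocene (5.333–2.58).
That is 6 complete epochs.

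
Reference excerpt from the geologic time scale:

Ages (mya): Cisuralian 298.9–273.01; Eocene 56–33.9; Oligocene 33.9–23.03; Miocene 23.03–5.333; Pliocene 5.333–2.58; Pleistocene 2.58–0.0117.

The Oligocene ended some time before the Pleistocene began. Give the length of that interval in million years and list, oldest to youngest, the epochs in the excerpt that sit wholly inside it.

End of Oligocene = 23.03 Ma; start of Pleistocene = 2.58 Ma.
Gap = 23.03 − 2.58 = 20.45 Myr.
Epochs wholly inside 23.03–2.58 Ma: Miocene (23.03–5.333), Pliocene (5.333–2.58).

20.45 million years; Miocene, Pliocene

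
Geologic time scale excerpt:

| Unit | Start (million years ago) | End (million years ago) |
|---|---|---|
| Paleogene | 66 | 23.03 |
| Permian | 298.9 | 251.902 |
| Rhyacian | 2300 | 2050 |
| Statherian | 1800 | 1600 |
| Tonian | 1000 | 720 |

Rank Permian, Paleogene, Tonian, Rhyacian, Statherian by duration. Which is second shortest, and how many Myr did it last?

Durations: Permian 46.998; Paleogene 42.97; Tonian 280; Rhyacian 250; Statherian 200 Myr.
Sorted shortest-first: Paleogene (42.97), Permian (46.998), Statherian (200), Rhyacian (250), Tonian (280).
The second shortest is Permian at 46.998 Myr.

Permian, 46.998 million years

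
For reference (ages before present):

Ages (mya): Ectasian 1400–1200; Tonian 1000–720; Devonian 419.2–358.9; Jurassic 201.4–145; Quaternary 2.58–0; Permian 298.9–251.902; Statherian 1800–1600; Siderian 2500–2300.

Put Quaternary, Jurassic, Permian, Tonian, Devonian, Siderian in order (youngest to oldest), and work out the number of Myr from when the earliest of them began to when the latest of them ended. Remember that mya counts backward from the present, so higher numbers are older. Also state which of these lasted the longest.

Start ages (Ma): Siderian 2500, Tonian 1000, Devonian 419.2, Permian 298.9, Jurassic 201.4, Quaternary 2.58.
Ordered youngest to oldest: Quaternary, Jurassic, Permian, Devonian, Tonian, Siderian.
Span = 2500 − 0 = 2500 Myr.
Durations: Jurassic 56.4, Permian 46.998, Tonian 280, Devonian 60.3, Quaternary 2.58, Siderian 200 → longest is Tonian (280 Myr).

Quaternary → Jurassic → Permian → Devonian → Tonian → Siderian; total span 2500 Myr; longest is Tonian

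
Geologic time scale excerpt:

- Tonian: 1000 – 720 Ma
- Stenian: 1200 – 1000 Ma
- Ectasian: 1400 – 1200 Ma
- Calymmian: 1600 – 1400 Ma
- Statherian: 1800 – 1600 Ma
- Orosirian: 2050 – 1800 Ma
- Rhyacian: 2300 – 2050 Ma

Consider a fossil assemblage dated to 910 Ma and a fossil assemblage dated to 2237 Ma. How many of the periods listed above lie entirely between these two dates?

5

The older date is 2237 Ma and the younger is 910 Ma.
Periods with start < 2237 and end > 910 Ma: Orosirian (2050–1800), Statherian (1800–1600), Calymmian (1600–1400), Ectasian (1400–1200), Stenian (1200–1000).
That is 5 complete periods.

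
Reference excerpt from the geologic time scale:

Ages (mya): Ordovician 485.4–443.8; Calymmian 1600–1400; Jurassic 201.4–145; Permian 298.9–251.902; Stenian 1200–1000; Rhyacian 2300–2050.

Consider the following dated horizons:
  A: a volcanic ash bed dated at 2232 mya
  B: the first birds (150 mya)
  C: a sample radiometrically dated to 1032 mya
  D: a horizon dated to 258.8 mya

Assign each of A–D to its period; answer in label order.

Match each age against the start–end ranges in the excerpt: A = 2232 Ma → Rhyacian (2300–2050); B = 150 Ma → Jurassic (201.4–145); C = 1032 Ma → Stenian (1200–1000); D = 258.8 Ma → Permian (298.9–251.902).

A — Rhyacian; B — Jurassic; C — Stenian; D — Permian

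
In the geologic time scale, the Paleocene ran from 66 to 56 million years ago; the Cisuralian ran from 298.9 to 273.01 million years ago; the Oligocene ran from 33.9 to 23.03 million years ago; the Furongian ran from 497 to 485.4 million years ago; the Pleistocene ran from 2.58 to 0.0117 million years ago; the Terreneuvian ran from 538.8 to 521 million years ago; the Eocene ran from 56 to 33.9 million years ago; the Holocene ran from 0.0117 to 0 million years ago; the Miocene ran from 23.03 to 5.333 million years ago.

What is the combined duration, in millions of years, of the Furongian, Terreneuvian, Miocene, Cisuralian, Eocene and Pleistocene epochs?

Each duration: Furongian = 11.6; Terreneuvian = 17.8; Miocene = 17.697; Cisuralian = 25.89; Eocene = 22.1; Pleistocene = 2.5683.
Sum: 11.6 + 17.8 + 17.697 + 25.89 + 22.1 + 2.5683 = 97.6553 Myr.

97.6553 million years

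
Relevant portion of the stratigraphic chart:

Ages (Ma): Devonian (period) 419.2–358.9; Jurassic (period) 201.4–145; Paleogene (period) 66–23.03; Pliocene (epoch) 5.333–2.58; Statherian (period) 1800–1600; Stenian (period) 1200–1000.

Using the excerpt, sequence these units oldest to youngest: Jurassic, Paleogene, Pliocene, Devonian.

Devonian, Jurassic, Paleogene, Pliocene

Read off each span (Ma): Jurassic 201.4–145; Paleogene 66–23.03; Pliocene 5.333–2.58; Devonian 419.2–358.9.
Larger Ma is older, so oldest→youngest is Devonian, Jurassic, Paleogene, Pliocene.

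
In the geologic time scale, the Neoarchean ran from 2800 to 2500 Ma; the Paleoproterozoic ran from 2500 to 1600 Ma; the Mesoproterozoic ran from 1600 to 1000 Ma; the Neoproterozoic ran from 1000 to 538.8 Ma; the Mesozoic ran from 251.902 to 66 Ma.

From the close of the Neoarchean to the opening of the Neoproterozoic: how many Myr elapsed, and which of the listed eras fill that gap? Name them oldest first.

1500 million years; Paleoproterozoic, Mesoproterozoic

The Neoarchean closes at 2500 Ma and the Neoproterozoic opens at 1000 Ma, so the interval is 2500 − 1000 = 1500 Myr.
An era fits inside if it starts at or after 2500 Ma and ends at or before 1000 Ma; oldest first that gives Paleoproterozoic, Mesoproterozoic.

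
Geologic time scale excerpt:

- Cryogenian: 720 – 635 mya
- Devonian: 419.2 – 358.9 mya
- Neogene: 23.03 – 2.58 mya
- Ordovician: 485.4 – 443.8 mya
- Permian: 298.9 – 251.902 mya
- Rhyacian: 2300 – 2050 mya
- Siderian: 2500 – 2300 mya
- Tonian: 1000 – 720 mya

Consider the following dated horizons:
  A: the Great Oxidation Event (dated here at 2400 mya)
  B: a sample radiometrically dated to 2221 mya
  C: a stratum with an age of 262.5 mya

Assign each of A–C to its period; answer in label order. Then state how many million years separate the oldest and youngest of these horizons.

A: 2400 Ma lies in 2500–2300 Ma, so Siderian.
B: 2221 Ma lies in 2300–2050 Ma, so Rhyacian.
C: 262.5 Ma lies in 298.9–251.902 Ma, so Permian.
Oldest = 2400 Ma, youngest = 262.5 Ma → span 2137.5 Myr.

A — Siderian; B — Rhyacian; C — Permian; span 2137.5 million years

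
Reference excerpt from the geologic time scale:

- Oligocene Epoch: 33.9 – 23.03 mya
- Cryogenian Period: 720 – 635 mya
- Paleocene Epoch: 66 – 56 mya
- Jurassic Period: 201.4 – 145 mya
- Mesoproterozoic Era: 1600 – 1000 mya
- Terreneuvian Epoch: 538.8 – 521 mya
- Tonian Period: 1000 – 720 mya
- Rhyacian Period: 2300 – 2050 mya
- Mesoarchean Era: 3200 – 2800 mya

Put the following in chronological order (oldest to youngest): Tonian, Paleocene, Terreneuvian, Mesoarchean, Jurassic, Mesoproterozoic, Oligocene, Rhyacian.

Sorting by start age (descending Ma, since larger Ma = older): Mesoarchean began 3200, Rhyacian began 2300, Mesoproterozoic began 1600, Tonian began 1000, Terreneuvian began 538.8, Jurassic began 201.4, Paleocene began 66, Oligocene began 33.9.

Mesoarchean, Rhyacian, Mesoproterozoic, Tonian, Terreneuvian, Jurassic, Paleocene, Oligocene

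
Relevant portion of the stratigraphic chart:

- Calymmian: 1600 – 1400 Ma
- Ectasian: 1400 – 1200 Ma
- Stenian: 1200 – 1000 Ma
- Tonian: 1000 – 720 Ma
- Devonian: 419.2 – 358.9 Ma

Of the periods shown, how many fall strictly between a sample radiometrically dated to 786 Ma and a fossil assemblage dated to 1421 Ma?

2

1421 Ma sits inside the Calymmian (1600–1400) and 786 Ma inside the Tonian (1000–720); neither of those is wholly between the two dates.
The listed periods lying completely between them are Ectasian, Stenian — 2 in all.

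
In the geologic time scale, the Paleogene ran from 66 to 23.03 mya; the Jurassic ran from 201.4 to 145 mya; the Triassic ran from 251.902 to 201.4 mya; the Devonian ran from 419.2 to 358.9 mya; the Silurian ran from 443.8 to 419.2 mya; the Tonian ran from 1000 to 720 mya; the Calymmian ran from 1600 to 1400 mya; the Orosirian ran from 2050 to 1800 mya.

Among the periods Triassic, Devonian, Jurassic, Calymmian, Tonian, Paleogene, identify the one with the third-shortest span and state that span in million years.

Jurassic, 56.4 million years

Durations: Triassic 50.502; Devonian 60.3; Jurassic 56.4; Calymmian 200; Tonian 280; Paleogene 42.97 Myr.
Sorted shortest-first: Paleogene (42.97), Triassic (50.502), Jurassic (56.4), Devonian (60.3), Calymmian (200), Tonian (280).
The third shortest is Jurassic at 56.4 Myr.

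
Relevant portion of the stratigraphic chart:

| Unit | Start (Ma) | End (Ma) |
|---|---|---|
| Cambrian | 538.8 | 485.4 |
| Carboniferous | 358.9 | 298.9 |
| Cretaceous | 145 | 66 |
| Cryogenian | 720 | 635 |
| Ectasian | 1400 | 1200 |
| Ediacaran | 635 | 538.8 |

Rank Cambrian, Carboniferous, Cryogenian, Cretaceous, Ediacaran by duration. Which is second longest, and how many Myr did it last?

Cryogenian, 85 million years

Durations: Cambrian 53.4; Carboniferous 60; Cryogenian 85; Cretaceous 79; Ediacaran 96.2 Myr.
Sorted longest-first: Ediacaran (96.2), Cryogenian (85), Cretaceous (79), Carboniferous (60), Cambrian (53.4).
The second longest is Cryogenian at 85 Myr.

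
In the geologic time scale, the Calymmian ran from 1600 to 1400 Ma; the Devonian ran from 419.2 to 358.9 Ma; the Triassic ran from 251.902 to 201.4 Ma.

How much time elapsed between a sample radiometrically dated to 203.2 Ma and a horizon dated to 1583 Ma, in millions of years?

1379.8 million years

1583 − 203.2 = 1379.8 million years.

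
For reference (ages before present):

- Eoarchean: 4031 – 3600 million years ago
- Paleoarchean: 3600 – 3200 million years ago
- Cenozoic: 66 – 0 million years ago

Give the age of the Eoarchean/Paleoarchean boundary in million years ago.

3600 million years ago

The Eoarchean ends and the Paleoarchean begins at 3600 million years ago.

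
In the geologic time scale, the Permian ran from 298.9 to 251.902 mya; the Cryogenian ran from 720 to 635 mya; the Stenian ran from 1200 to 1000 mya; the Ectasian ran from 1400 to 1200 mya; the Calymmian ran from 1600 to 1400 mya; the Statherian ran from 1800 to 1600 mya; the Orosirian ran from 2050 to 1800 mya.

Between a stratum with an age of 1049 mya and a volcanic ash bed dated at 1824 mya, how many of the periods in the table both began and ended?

3

The older date is 1824 Ma and the younger is 1049 Ma.
Periods with start < 1824 and end > 1049 Ma: Statherian (1800–1600), Calymmian (1600–1400), Ectasian (1400–1200).
That is 3 complete periods.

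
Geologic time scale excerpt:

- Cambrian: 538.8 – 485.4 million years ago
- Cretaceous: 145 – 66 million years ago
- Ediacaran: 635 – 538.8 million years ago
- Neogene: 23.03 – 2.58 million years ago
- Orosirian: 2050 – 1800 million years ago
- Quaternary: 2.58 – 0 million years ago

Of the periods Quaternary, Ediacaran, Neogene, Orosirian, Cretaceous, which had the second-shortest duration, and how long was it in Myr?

Neogene, 20.45 million years

Durations: Quaternary 2.58; Ediacaran 96.2; Neogene 20.45; Orosirian 250; Cretaceous 79 Myr.
Sorted shortest-first: Quaternary (2.58), Neogene (20.45), Cretaceous (79), Ediacaran (96.2), Orosirian (250).
The second shortest is Neogene at 20.45 Myr.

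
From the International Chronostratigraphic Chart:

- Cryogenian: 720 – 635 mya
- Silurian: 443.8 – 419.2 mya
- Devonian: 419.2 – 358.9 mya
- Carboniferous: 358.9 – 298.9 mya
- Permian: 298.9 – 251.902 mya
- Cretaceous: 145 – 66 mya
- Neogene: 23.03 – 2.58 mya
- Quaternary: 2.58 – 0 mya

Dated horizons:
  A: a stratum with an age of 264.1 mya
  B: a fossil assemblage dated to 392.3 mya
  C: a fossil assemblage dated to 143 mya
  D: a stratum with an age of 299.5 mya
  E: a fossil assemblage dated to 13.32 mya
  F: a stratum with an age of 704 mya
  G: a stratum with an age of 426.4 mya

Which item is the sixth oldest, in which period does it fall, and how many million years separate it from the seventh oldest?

Larger Ma means older, so oldest first: F 704 > G 426.4 > B 392.3 > D 299.5 > A 264.1 > C 143 > E 13.32.
Counting 6 along gives C (143 Ma); the excerpt puts that inside the Cretaceous, 145–66 Ma.
Next in line is E (13.32 Ma), and 143 − 13.32 = 129.68 Myr.

C, in the Cretaceous; 129.68 million years to E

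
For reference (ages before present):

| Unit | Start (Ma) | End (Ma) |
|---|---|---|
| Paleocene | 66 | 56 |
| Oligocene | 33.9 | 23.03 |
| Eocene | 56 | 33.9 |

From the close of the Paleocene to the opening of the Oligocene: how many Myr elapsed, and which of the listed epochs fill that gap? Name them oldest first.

The Paleocene closes at 56 Ma and the Oligocene opens at 33.9 Ma, so the interval is 56 − 33.9 = 22.1 Myr.
An epoch fits inside if it starts at or after 56 Ma and ends at or before 33.9 Ma; oldest first that gives Eocene.

22.1 million years; Eocene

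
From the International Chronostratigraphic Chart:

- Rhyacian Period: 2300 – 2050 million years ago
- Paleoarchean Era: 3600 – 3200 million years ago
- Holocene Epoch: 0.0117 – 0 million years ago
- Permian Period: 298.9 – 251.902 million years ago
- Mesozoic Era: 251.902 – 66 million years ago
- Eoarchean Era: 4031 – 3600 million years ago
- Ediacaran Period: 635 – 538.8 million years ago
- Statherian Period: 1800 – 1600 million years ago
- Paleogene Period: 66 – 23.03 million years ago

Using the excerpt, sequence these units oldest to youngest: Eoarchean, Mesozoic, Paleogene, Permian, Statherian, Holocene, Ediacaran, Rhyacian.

Read off each span (Ma): Eoarchean 4031–3600; Mesozoic 251.902–66; Paleogene 66–23.03; Permian 298.9–251.902; Statherian 1800–1600; Holocene 0.0117–0; Ediacaran 635–538.8; Rhyacian 2300–2050.
Larger Ma is older, so oldest→youngest is Eoarchean, Rhyacian, Statherian, Ediacaran, Permian, Mesozoic, Paleogene, Holocene.

Eoarchean, Rhyacian, Statherian, Ediacaran, Permian, Mesozoic, Paleogene, Holocene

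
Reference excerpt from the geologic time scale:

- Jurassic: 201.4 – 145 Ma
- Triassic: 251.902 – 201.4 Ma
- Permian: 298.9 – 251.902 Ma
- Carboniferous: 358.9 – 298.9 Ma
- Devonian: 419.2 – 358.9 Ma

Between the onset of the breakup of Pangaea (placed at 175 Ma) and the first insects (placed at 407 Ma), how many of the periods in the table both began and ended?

3

407 Ma sits inside the Devonian (419.2–358.9) and 175 Ma inside the Jurassic (201.4–145); neither of those is wholly between the two dates.
The listed periods lying completely between them are Carboniferous, Permian, Triassic — 3 in all.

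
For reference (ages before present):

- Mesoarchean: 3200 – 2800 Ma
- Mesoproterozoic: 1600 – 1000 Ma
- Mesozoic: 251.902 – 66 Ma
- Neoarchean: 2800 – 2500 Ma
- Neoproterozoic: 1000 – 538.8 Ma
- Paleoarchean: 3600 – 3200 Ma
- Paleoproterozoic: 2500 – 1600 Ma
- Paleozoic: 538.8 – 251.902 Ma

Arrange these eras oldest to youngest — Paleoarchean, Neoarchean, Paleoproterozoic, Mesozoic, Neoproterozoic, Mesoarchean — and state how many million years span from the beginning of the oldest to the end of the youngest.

Start ages (Ma): Paleoarchean 3600, Mesoarchean 3200, Neoarchean 2800, Paleoproterozoic 2500, Neoproterozoic 1000, Mesozoic 251.902.
Ordered oldest to youngest: Paleoarchean, Mesoarchean, Neoarchean, Paleoproterozoic, Neoproterozoic, Mesozoic.
Span = 3600 − 66 = 3534 Myr.

Paleoarchean, Mesoarchean, Neoarchean, Paleoproterozoic, Neoproterozoic, Mesozoic; total span 3534 Myr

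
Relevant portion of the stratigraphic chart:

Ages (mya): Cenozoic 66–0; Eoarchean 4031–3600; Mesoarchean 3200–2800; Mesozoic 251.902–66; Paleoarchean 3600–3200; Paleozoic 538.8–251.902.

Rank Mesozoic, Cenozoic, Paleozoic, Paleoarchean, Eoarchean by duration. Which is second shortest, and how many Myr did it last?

Mesozoic, 185.902 million years

Durations: Mesozoic 185.902; Cenozoic 66; Paleozoic 286.898; Paleoarchean 400; Eoarchean 431 Myr.
Sorted shortest-first: Cenozoic (66), Mesozoic (185.902), Paleozoic (286.898), Paleoarchean (400), Eoarchean (431).
The second shortest is Mesozoic at 185.902 Myr.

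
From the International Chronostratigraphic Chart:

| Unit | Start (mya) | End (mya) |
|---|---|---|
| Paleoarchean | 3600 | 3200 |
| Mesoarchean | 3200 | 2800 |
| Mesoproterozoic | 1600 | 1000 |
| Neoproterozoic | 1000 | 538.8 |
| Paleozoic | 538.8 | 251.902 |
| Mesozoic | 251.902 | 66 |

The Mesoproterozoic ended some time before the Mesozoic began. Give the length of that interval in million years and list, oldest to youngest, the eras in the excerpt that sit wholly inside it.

748.098 million years; Neoproterozoic, Paleozoic

The Mesoproterozoic closes at 1000 Ma and the Mesozoic opens at 251.902 Ma, so the interval is 1000 − 251.902 = 748.098 Myr.
An era fits inside if it starts at or after 1000 Ma and ends at or before 251.902 Ma; oldest first that gives Neoproterozoic, Paleozoic.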